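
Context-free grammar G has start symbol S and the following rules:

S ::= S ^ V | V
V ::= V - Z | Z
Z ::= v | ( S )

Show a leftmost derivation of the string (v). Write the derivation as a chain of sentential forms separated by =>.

S => V => Z => (S) => (V) => (Z) => (v)

S => V   [S ::= V]
V => Z   [V ::= Z]
Z => (S)   [Z ::= ( S )]
(S) => (V)   [S ::= V]
(V) => (Z)   [V ::= Z]
(Z) => (v)   [Z ::= v]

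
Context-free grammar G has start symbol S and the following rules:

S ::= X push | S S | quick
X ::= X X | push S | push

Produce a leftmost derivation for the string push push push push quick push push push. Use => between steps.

S => X push => X X push => push S X push => push X push X push => push push S push X push => push push S S push X push => push push X push S push X push => push push push push S push X push => push push push push quick push X push => push push push push quick push push push

S => X push   [S ::= X push]
X push => X X push   [X ::= X X]
X X push => push S X push   [X ::= push S]
push S X push => push X push X push   [S ::= X push]
push X push X push => push push S push X push   [X ::= push S]
push push S push X push => push push S S push X push   [S ::= S S]
push push S S push X push => push push X push S push X push   [S ::= X push]
push push X push S push X push => push push push push S push X push   [X ::= push]
push push push push S push X push => push push push push quick push X push   [S ::= quick]
push push push push quick push X push => push push push push quick push push push   [X ::= push]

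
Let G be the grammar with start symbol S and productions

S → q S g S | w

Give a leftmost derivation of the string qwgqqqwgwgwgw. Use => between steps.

S => qSgS   [S → q S g S]
qSgS => qwgS   [S → w]
qwgS => qwgqSgS   [S → q S g S]
qwgqSgS => qwgqqSgSgS   [S → q S g S]
qwgqqSgSgS => qwgqqqSgSgSgS   [S → q S g S]
qwgqqqSgSgSgS => qwgqqqwgSgSgS   [S → w]
qwgqqqwgSgSgS => qwgqqqwgwgSgS   [S → w]
qwgqqqwgwgSgS => qwgqqqwgwgwgS   [S → w]
qwgqqqwgwgwgS => qwgqqqwgwgwgw   [S → w]

S => qSgS => qwgS => qwgqSgS => qwgqqSgSgS => qwgqqqSgSgSgS => qwgqqqwgSgSgS => qwgqqqwgwgSgS => qwgqqqwgwgwgS => qwgqqqwgwgwgw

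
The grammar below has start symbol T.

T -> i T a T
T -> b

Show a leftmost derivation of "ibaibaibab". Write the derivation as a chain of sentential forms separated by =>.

T => iTaT => ibaT => ibaiTaT => ibaibaT => ibaibaiTaT => ibaibaibaT => ibaibaibab

T => iTaT   [T -> i T a T]
iTaT => ibaT   [T -> b]
ibaT => ibaiTaT   [T -> i T a T]
ibaiTaT => ibaibaT   [T -> b]
ibaibaT => ibaibaiTaT   [T -> i T a T]
ibaibaiTaT => ibaibaibaT   [T -> b]
ibaibaibaT => ibaibaibab   [T -> b]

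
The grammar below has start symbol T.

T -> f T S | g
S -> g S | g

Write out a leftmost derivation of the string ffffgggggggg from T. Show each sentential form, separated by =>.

T => fTS => ffTSS => fffTSSS => ffffTSSSS => ffffgSSSS => ffffggSSSS => ffffgggSSSS => ffffggggSSSS => ffffgggggSSS => ffffggggggSS => ffffgggggggS => ffffgggggggg

T => fTS   [T -> f T S]
fTS => ffTSS   [T -> f T S]
ffTSS => fffTSSS   [T -> f T S]
fffTSSS => ffffTSSSS   [T -> f T S]
ffffTSSSS => ffffgSSSS   [T -> g]
ffffgSSSS => ffffggSSSS   [S -> g S]
ffffggSSSS => ffffgggSSSS   [S -> g S]
ffffgggSSSS => ffffggggSSSS   [S -> g S]
ffffggggSSSS => ffffgggggSSS   [S -> g]
ffffgggggSSS => ffffggggggSS   [S -> g]
ffffggggggSS => ffffgggggggS   [S -> g]
ffffgggggggS => ffffgggggggg   [S -> g]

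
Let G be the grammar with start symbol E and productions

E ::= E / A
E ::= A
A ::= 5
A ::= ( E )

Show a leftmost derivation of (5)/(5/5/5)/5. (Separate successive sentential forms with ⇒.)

E ⇒ E/A ⇒ E/A/A ⇒ A/A/A ⇒ (E)/A/A ⇒ (A)/A/A ⇒ (5)/A/A ⇒ (5)/(E)/A ⇒ (5)/(E/A)/A ⇒ (5)/(E/A/A)/A ⇒ (5)/(A/A/A)/A ⇒ (5)/(5/A/A)/A ⇒ (5)/(5/5/A)/A ⇒ (5)/(5/5/5)/A ⇒ (5)/(5/5/5)/5

E ⇒ E/A   [E ::= E / A]
E/A ⇒ E/A/A   [E ::= E / A]
E/A/A ⇒ A/A/A   [E ::= A]
A/A/A ⇒ (E)/A/A   [A ::= ( E )]
(E)/A/A ⇒ (A)/A/A   [E ::= A]
(A)/A/A ⇒ (5)/A/A   [A ::= 5]
(5)/A/A ⇒ (5)/(E)/A   [A ::= ( E )]
(5)/(E)/A ⇒ (5)/(E/A)/A   [E ::= E / A]
(5)/(E/A)/A ⇒ (5)/(E/A/A)/A   [E ::= E / A]
(5)/(E/A/A)/A ⇒ (5)/(A/A/A)/A   [E ::= A]
(5)/(A/A/A)/A ⇒ (5)/(5/A/A)/A   [A ::= 5]
(5)/(5/A/A)/A ⇒ (5)/(5/5/A)/A   [A ::= 5]
(5)/(5/5/A)/A ⇒ (5)/(5/5/5)/A   [A ::= 5]
(5)/(5/5/5)/A ⇒ (5)/(5/5/5)/5   [A ::= 5]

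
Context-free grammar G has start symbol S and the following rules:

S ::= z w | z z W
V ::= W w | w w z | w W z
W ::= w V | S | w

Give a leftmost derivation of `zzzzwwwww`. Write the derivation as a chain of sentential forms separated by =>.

S=>zzW=>zzS=>zzzzW=>zzzzwV=>zzzzwWw=>zzzzwwVw=>zzzzwwWww=>zzzzwwwww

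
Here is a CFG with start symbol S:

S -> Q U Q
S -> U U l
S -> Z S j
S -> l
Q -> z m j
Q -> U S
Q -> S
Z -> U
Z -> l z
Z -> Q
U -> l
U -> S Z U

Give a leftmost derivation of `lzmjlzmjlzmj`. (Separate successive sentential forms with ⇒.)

S ⇒ QUQ   [S -> Q U Q]
QUQ ⇒ USUQ   [Q -> U S]
USUQ ⇒ lSUQ   [U -> l]
lSUQ ⇒ lQUQUQ   [S -> Q U Q]
lQUQUQ ⇒ lzmjUQUQ   [Q -> z m j]
lzmjUQUQ ⇒ lzmjlQUQ   [U -> l]
lzmjlQUQ ⇒ lzmjlzmjUQ   [Q -> z m j]
lzmjlzmjUQ ⇒ lzmjlzmjlQ   [U -> l]
lzmjlzmjlQ ⇒ lzmjlzmjlzmj   [Q -> z m j]

S ⇒ QUQ ⇒ USUQ ⇒ lSUQ ⇒ lQUQUQ ⇒ lzmjUQUQ ⇒ lzmjlQUQ ⇒ lzmjlzmjUQ ⇒ lzmjlzmjlQ ⇒ lzmjlzmjlzmj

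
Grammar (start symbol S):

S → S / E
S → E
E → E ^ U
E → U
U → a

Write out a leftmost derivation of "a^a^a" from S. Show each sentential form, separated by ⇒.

S ⇒ E   [S → E]
E ⇒ E^U   [E → E ^ U]
E^U ⇒ E^U^U   [E → E ^ U]
E^U^U ⇒ U^U^U   [E → U]
U^U^U ⇒ a^U^U   [U → a]
a^U^U ⇒ a^a^U   [U → a]
a^a^U ⇒ a^a^a   [U → a]

S ⇒ E ⇒ E^U ⇒ E^U^U ⇒ U^U^U ⇒ a^U^U ⇒ a^a^U ⇒ a^a^a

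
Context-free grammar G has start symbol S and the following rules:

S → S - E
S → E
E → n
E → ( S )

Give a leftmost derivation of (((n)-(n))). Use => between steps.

S=>E=>(S)=>(E)=>((S))=>((S-E))=>((E-E))=>(((S)-E))=>(((E)-E))=>(((n)-E))=>(((n)-(S)))=>(((n)-(E)))=>(((n)-(n)))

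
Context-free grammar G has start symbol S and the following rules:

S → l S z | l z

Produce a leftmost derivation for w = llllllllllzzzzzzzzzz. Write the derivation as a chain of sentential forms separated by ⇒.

S ⇒ lSz ⇒ llSzz ⇒ lllSzzz ⇒ llllSzzzz ⇒ lllllSzzzzz ⇒ llllllSzzzzzz ⇒ lllllllSzzzzzzz ⇒ llllllllSzzzzzzzz ⇒ lllllllllSzzzzzzzzz ⇒ llllllllllzzzzzzzzzz

S ⇒ lSz   [S → l S z]
lSz ⇒ llSzz   [S → l S z]
llSzz ⇒ lllSzzz   [S → l S z]
lllSzzz ⇒ llllSzzzz   [S → l S z]
llllSzzzz ⇒ lllllSzzzzz   [S → l S z]
lllllSzzzzz ⇒ llllllSzzzzzz   [S → l S z]
llllllSzzzzzz ⇒ lllllllSzzzzzzz   [S → l S z]
lllllllSzzzzzzz ⇒ llllllllSzzzzzzzz   [S → l S z]
llllllllSzzzzzzzz ⇒ lllllllllSzzzzzzzzz   [S → l S z]
lllllllllSzzzzzzzzz ⇒ llllllllllzzzzzzzzzz   [S → l z]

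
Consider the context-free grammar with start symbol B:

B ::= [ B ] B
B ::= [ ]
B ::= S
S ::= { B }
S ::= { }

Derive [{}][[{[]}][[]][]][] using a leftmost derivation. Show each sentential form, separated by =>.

B => [B]B => [S]B => [{}]B => [{}][B]B => [{}][[B]B]B => [{}][[S]B]B => [{}][[{B}]B]B => [{}][[{[]}]B]B => [{}][[{[]}][B]B]B => [{}][[{[]}][[]]B]B => [{}][[{[]}][[]][]]B => [{}][[{[]}][[]][]][]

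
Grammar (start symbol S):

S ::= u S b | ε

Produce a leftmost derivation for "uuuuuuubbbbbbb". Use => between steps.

S => uSb => uuSbb => uuuSbbb => uuuuSbbbb => uuuuuSbbbbb => uuuuuuSbbbbbb => uuuuuuuSbbbbbbb => uuuuuuubbbbbbb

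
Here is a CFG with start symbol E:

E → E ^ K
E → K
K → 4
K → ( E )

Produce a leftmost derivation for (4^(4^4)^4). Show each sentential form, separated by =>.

E => K => (E) => (E^K) => (E^K^K) => (K^K^K) => (4^K^K) => (4^(E)^K) => (4^(E^K)^K) => (4^(K^K)^K) => (4^(4^K)^K) => (4^(4^4)^K) => (4^(4^4)^4)

E => K   [E → K]
K => (E)   [K → ( E )]
(E) => (E^K)   [E → E ^ K]
(E^K) => (E^K^K)   [E → E ^ K]
(E^K^K) => (K^K^K)   [E → K]
(K^K^K) => (4^K^K)   [K → 4]
(4^K^K) => (4^(E)^K)   [K → ( E )]
(4^(E)^K) => (4^(E^K)^K)   [E → E ^ K]
(4^(E^K)^K) => (4^(K^K)^K)   [E → K]
(4^(K^K)^K) => (4^(4^K)^K)   [K → 4]
(4^(4^K)^K) => (4^(4^4)^K)   [K → 4]
(4^(4^4)^K) => (4^(4^4)^4)   [K → 4]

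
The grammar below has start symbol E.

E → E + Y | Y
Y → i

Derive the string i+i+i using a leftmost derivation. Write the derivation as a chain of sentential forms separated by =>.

E => E+Y   [E → E + Y]
E+Y => E+Y+Y   [E → E + Y]
E+Y+Y => Y+Y+Y   [E → Y]
Y+Y+Y => i+Y+Y   [Y → i]
i+Y+Y => i+i+Y   [Y → i]
i+i+Y => i+i+i   [Y → i]

E=>E+Y=>E+Y+Y=>Y+Y+Y=>i+Y+Y=>i+i+Y=>i+i+i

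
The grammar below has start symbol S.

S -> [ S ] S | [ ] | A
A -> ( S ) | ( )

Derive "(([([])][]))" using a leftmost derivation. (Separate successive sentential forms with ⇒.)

S⇒A⇒(S)⇒(A)⇒((S))⇒(([S]S))⇒(([A]S))⇒(([(S)]S))⇒(([([])]S))⇒(([([])][]))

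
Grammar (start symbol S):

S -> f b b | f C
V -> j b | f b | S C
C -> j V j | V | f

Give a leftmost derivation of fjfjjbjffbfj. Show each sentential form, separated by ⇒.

S⇒fC⇒fjVj⇒fjSCj⇒fjfCCj⇒fjfjVjCj⇒fjfjjbjCj⇒fjfjjbjVj⇒fjfjjbjSCj⇒fjfjjbjfCCj⇒fjfjjbjfVCj⇒fjfjjbjffbCj⇒fjfjjbjffbfj

S ⇒ fC   [S -> f C]
fC ⇒ fjVj   [C -> j V j]
fjVj ⇒ fjSCj   [V -> S C]
fjSCj ⇒ fjfCCj   [S -> f C]
fjfCCj ⇒ fjfjVjCj   [C -> j V j]
fjfjVjCj ⇒ fjfjjbjCj   [V -> j b]
fjfjjbjCj ⇒ fjfjjbjVj   [C -> V]
fjfjjbjVj ⇒ fjfjjbjSCj   [V -> S C]
fjfjjbjSCj ⇒ fjfjjbjfCCj   [S -> f C]
fjfjjbjfCCj ⇒ fjfjjbjfVCj   [C -> V]
fjfjjbjfVCj ⇒ fjfjjbjffbCj   [V -> f b]
fjfjjbjffbCj ⇒ fjfjjbjffbfj   [C -> f]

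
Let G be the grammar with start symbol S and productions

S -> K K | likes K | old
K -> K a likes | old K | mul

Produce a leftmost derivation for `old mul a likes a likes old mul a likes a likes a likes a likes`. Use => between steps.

S => K K   [S -> K K]
K K => K a likes K   [K -> K a likes]
K a likes K => K a likes a likes K   [K -> K a likes]
K a likes a likes K => old K a likes a likes K   [K -> old K]
old K a likes a likes K => old mul a likes a likes K   [K -> mul]
old mul a likes a likes K => old mul a likes a likes K a likes   [K -> K a likes]
old mul a likes a likes K a likes => old mul a likes a likes K a likes a likes   [K -> K a likes]
old mul a likes a likes K a likes a likes => old mul a likes a likes K a likes a likes a likes   [K -> K a likes]
old mul a likes a likes K a likes a likes a likes => old mul a likes a likes old K a likes a likes a likes   [K -> old K]
old mul a likes a likes old K a likes a likes a likes => old mul a likes a likes old K a likes a likes a likes a likes   [K -> K a likes]
old mul a likes a likes old K a likes a likes a likes a likes => old mul a likes a likes old mul a likes a likes a likes a likes   [K -> mul]

S => K K => K a likes K => K a likes a likes K => old K a likes a likes K => old mul a likes a likes K => old mul a likes a likes K a likes => old mul a likes a likes K a likes a likes => old mul a likes a likes K a likes a likes a likes => old mul a likes a likes old K a likes a likes a likes => old mul a likes a likes old K a likes a likes a likes a likes => old mul a likes a likes old mul a likes a likes a likes a likes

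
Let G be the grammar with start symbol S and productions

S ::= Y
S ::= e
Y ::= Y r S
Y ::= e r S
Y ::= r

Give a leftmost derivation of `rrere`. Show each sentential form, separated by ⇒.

S ⇒ Y ⇒ YrS ⇒ YrSrS ⇒ rrSrS ⇒ rrerS ⇒ rrere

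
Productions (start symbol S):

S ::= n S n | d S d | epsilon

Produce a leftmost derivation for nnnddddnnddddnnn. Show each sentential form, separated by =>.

S => nSn => nnSnn => nnnSnnn => nnndSdnnn => nnnddSddnnn => nnndddSdddnnn => nnnddddSddddnnn => nnnddddnSnddddnnn => nnnddddnnddddnnn

S => nSn   [S ::= n S n]
nSn => nnSnn   [S ::= n S n]
nnSnn => nnnSnnn   [S ::= n S n]
nnnSnnn => nnndSdnnn   [S ::= d S d]
nnndSdnnn => nnnddSddnnn   [S ::= d S d]
nnnddSddnnn => nnndddSdddnnn   [S ::= d S d]
nnndddSdddnnn => nnnddddSddddnnn   [S ::= d S d]
nnnddddSddddnnn => nnnddddnSnddddnnn   [S ::= n S n]
nnnddddnSnddddnnn => nnnddddnnddddnnn   [S ::= epsilon]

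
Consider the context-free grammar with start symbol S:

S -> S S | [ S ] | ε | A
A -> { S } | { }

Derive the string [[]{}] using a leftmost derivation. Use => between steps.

S=>[S]=>[SS]=>[[S]S]=>[[]S]=>[[]A]=>[[]{}]

S => [S]   [S -> [ S ]]
[S] => [SS]   [S -> S S]
[SS] => [[S]S]   [S -> [ S ]]
[[S]S] => [[]S]   [S -> ε]
[[]S] => [[]A]   [S -> A]
[[]A] => [[]{}]   [A -> { }]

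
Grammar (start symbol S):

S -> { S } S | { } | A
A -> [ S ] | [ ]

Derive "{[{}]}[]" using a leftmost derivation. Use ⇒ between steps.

S ⇒ {S}S   [S -> { S } S]
{S}S ⇒ {A}S   [S -> A]
{A}S ⇒ {[S]}S   [A -> [ S ]]
{[S]}S ⇒ {[{}]}S   [S -> { }]
{[{}]}S ⇒ {[{}]}A   [S -> A]
{[{}]}A ⇒ {[{}]}[]   [A -> [ ]]

S ⇒ {S}S ⇒ {A}S ⇒ {[S]}S ⇒ {[{}]}S ⇒ {[{}]}A ⇒ {[{}]}[]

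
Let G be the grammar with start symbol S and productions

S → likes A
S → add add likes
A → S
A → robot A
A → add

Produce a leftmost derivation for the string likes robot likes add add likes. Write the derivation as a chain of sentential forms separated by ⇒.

S ⇒ likes A ⇒ likes robot A ⇒ likes robot S ⇒ likes robot likes A ⇒ likes robot likes S ⇒ likes robot likes add add likes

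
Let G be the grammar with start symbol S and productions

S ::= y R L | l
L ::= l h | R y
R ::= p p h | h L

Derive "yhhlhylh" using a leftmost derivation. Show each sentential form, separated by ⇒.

S⇒yRL⇒yhLL⇒yhRyL⇒yhhLyL⇒yhhlhyL⇒yhhlhylh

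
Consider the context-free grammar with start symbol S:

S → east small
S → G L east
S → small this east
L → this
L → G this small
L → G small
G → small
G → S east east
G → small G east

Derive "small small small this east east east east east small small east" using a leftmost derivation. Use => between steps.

S => G L east   [S → G L east]
G L east => small G east L east   [G → small G east]
small G east L east => small small G east east L east   [G → small G east]
small small G east east L east => small small S east east east east L east   [G → S east east]
small small S east east east east L east => small small small this east east east east east L east   [S → small this east]
small small small this east east east east east L east => small small small this east east east east east G small east   [L → G small]
small small small this east east east east east G small east => small small small this east east east east east small small east   [G → small]

S => G L east => small G east L east => small small G east east L east => small small S east east east east L east => small small small this east east east east east L east => small small small this east east east east east G small east => small small small this east east east east east small small east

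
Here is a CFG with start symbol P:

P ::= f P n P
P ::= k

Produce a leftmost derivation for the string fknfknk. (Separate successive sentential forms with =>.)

P=>fPnP=>fknP=>fknfPnP=>fknfknP=>fknfknk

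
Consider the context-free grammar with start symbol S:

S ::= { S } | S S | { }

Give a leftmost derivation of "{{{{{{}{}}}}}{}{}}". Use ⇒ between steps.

S ⇒ {S} ⇒ {SS} ⇒ {SSS} ⇒ {{S}SS} ⇒ {{{S}}SS} ⇒ {{{{S}}}SS} ⇒ {{{{{S}}}}SS} ⇒ {{{{{SS}}}}SS} ⇒ {{{{{{}S}}}}SS} ⇒ {{{{{{}{}}}}}SS} ⇒ {{{{{{}{}}}}}{}S} ⇒ {{{{{{}{}}}}}{}{}}

S ⇒ {S}   [S ::= { S }]
{S} ⇒ {SS}   [S ::= S S]
{SS} ⇒ {SSS}   [S ::= S S]
{SSS} ⇒ {{S}SS}   [S ::= { S }]
{{S}SS} ⇒ {{{S}}SS}   [S ::= { S }]
{{{S}}SS} ⇒ {{{{S}}}SS}   [S ::= { S }]
{{{{S}}}SS} ⇒ {{{{{S}}}}SS}   [S ::= { S }]
{{{{{S}}}}SS} ⇒ {{{{{SS}}}}SS}   [S ::= S S]
{{{{{SS}}}}SS} ⇒ {{{{{{}S}}}}SS}   [S ::= { }]
{{{{{{}S}}}}SS} ⇒ {{{{{{}{}}}}}SS}   [S ::= { }]
{{{{{{}{}}}}}SS} ⇒ {{{{{{}{}}}}}{}S}   [S ::= { }]
{{{{{{}{}}}}}{}S} ⇒ {{{{{{}{}}}}}{}{}}   [S ::= { }]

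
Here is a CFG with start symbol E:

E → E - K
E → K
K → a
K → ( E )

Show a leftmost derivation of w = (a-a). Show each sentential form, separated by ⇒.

E ⇒ K   [E → K]
K ⇒ (E)   [K → ( E )]
(E) ⇒ (E-K)   [E → E - K]
(E-K) ⇒ (K-K)   [E → K]
(K-K) ⇒ (a-K)   [K → a]
(a-K) ⇒ (a-a)   [K → a]

E⇒K⇒(E)⇒(E-K)⇒(K-K)⇒(a-K)⇒(a-a)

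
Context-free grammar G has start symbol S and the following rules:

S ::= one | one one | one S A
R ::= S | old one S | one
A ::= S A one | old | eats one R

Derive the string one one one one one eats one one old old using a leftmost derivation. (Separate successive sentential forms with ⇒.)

S ⇒ one S A   [S ::= one S A]
one S A ⇒ one one S A A   [S ::= one S A]
one one S A A ⇒ one one one S A A A   [S ::= one S A]
one one one S A A A ⇒ one one one one one A A A   [S ::= one one]
one one one one one A A A ⇒ one one one one one eats one R A A   [A ::= eats one R]
one one one one one eats one R A A ⇒ one one one one one eats one S A A   [R ::= S]
one one one one one eats one S A A ⇒ one one one one one eats one one A A   [S ::= one]
one one one one one eats one one A A ⇒ one one one one one eats one one old A   [A ::= old]
one one one one one eats one one old A ⇒ one one one one one eats one one old old   [A ::= old]

S ⇒ one S A ⇒ one one S A A ⇒ one one one S A A A ⇒ one one one one one A A A ⇒ one one one one one eats one R A A ⇒ one one one one one eats one S A A ⇒ one one one one one eats one one A A ⇒ one one one one one eats one one old A ⇒ one one one one one eats one one old old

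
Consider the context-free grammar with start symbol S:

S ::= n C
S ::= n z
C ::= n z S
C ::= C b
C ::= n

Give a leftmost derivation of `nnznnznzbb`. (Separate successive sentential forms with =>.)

S => nC   [S ::= n C]
nC => nnzS   [C ::= n z S]
nnzS => nnznC   [S ::= n C]
nnznC => nnznCb   [C ::= C b]
nnznCb => nnznCbb   [C ::= C b]
nnznCbb => nnznnzSbb   [C ::= n z S]
nnznnzSbb => nnznnznzbb   [S ::= n z]

S => nC => nnzS => nnznC => nnznCb => nnznCbb => nnznnzSbb => nnznnznzbb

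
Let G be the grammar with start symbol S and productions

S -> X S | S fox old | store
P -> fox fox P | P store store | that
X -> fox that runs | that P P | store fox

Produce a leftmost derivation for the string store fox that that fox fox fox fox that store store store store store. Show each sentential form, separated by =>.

S => X S   [S -> X S]
X S => store fox S   [X -> store fox]
store fox S => store fox X S   [S -> X S]
store fox X S => store fox that P P S   [X -> that P P]
store fox that P P S => store fox that that P S   [P -> that]
store fox that that P S => store fox that that P store store S   [P -> P store store]
store fox that that P store store S => store fox that that fox fox P store store S   [P -> fox fox P]
store fox that that fox fox P store store S => store fox that that fox fox fox fox P store store S   [P -> fox fox P]
store fox that that fox fox fox fox P store store S => store fox that that fox fox fox fox P store store store store S   [P -> P store store]
store fox that that fox fox fox fox P store store store store S => store fox that that fox fox fox fox that store store store store S   [P -> that]
store fox that that fox fox fox fox that store store store store S => store fox that that fox fox fox fox that store store store store store   [S -> store]

S => X S => store fox S => store fox X S => store fox that P P S => store fox that that P S => store fox that that P store store S => store fox that that fox fox P store store S => store fox that that fox fox fox fox P store store S => store fox that that fox fox fox fox P store store store store S => store fox that that fox fox fox fox that store store store store S => store fox that that fox fox fox fox that store store store store store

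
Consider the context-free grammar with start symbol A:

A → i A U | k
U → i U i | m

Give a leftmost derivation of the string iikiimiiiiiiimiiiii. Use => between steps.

A => iAU => iiAUU => iikUU => iikiUiU => iikiiUiiU => iikiimiiU => iikiimiiiUi => iikiimiiiiUii => iikiimiiiiiUiii => iikiimiiiiiiUiiii => iikiimiiiiiiiUiiiii => iikiimiiiiiiimiiiii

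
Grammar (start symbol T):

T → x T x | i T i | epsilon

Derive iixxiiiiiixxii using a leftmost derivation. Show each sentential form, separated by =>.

T => iTi   [T → i T i]
iTi => iiTii   [T → i T i]
iiTii => iixTxii   [T → x T x]
iixTxii => iixxTxxii   [T → x T x]
iixxTxxii => iixxiTixxii   [T → i T i]
iixxiTixxii => iixxiiTiixxii   [T → i T i]
iixxiiTiixxii => iixxiiiTiiixxii   [T → i T i]
iixxiiiTiiixxii => iixxiiiiiixxii   [T → epsilon]

T => iTi => iiTii => iixTxii => iixxTxxii => iixxiTixxii => iixxiiTiixxii => iixxiiiTiiixxii => iixxiiiiiixxii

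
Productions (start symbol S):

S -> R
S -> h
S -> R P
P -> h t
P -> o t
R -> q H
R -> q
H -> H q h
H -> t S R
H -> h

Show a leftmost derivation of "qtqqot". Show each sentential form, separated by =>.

S => RP   [S -> R P]
RP => qHP   [R -> q H]
qHP => qtSRP   [H -> t S R]
qtSRP => qtRRP   [S -> R]
qtRRP => qtqRP   [R -> q]
qtqRP => qtqqP   [R -> q]
qtqqP => qtqqot   [P -> o t]

S => RP => qHP => qtSRP => qtRRP => qtqRP => qtqqP => qtqqot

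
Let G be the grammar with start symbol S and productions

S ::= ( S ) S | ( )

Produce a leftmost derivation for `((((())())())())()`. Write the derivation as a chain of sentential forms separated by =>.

S => (S)S => ((S)S)S => (((S)S)S)S => ((((S)S)S)S)S => ((((())S)S)S)S => ((((())())S)S)S => ((((())())())S)S => ((((())())())())S => ((((())())())())()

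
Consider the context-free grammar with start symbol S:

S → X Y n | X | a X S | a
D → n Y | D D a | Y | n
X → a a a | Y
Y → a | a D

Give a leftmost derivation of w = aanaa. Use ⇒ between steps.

S⇒aXS⇒aYS⇒aaDS⇒aanS⇒aanX⇒aanY⇒aanaD⇒aanaY⇒aanaa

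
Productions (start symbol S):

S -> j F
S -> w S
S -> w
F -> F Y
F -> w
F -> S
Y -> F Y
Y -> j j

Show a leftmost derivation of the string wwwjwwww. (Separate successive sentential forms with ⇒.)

S ⇒ wS ⇒ wwS ⇒ wwwS ⇒ wwwjF ⇒ wwwjS ⇒ wwwjwS ⇒ wwwjwwS ⇒ wwwjwwwS ⇒ wwwjwwww

S ⇒ wS   [S -> w S]
wS ⇒ wwS   [S -> w S]
wwS ⇒ wwwS   [S -> w S]
wwwS ⇒ wwwjF   [S -> j F]
wwwjF ⇒ wwwjS   [F -> S]
wwwjS ⇒ wwwjwS   [S -> w S]
wwwjwS ⇒ wwwjwwS   [S -> w S]
wwwjwwS ⇒ wwwjwwwS   [S -> w S]
wwwjwwwS ⇒ wwwjwwww   [S -> w]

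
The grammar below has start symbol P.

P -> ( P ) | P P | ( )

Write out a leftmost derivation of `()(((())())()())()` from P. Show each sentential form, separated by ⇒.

P ⇒ PP ⇒ ()P ⇒ ()PP ⇒ ()(P)P ⇒ ()(PP)P ⇒ ()(PPP)P ⇒ ()((P)PP)P ⇒ ()((PP)PP)P ⇒ ()(((P)P)PP)P ⇒ ()(((())P)PP)P ⇒ ()(((())())PP)P ⇒ ()(((())())()P)P ⇒ ()(((())())()())P ⇒ ()(((())())()())()

P ⇒ PP   [P -> P P]
PP ⇒ ()P   [P -> ( )]
()P ⇒ ()PP   [P -> P P]
()PP ⇒ ()(P)P   [P -> ( P )]
()(P)P ⇒ ()(PP)P   [P -> P P]
()(PP)P ⇒ ()(PPP)P   [P -> P P]
()(PPP)P ⇒ ()((P)PP)P   [P -> ( P )]
()((P)PP)P ⇒ ()((PP)PP)P   [P -> P P]
()((PP)PP)P ⇒ ()(((P)P)PP)P   [P -> ( P )]
()(((P)P)PP)P ⇒ ()(((())P)PP)P   [P -> ( )]
()(((())P)PP)P ⇒ ()(((())())PP)P   [P -> ( )]
()(((())())PP)P ⇒ ()(((())())()P)P   [P -> ( )]
()(((())())()P)P ⇒ ()(((())())()())P   [P -> ( )]
()(((())())()())P ⇒ ()(((())())()())()   [P -> ( )]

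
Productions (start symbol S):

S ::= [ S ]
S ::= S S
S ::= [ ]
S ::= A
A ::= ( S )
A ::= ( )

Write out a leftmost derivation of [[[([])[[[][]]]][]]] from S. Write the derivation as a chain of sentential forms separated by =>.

S => [S]   [S ::= [ S ]]
[S] => [[S]]   [S ::= [ S ]]
[[S]] => [[SS]]   [S ::= S S]
[[SS]] => [[[S]S]]   [S ::= [ S ]]
[[[S]S]] => [[[SS]S]]   [S ::= S S]
[[[SS]S]] => [[[AS]S]]   [S ::= A]
[[[AS]S]] => [[[(S)S]S]]   [A ::= ( S )]
[[[(S)S]S]] => [[[([])S]S]]   [S ::= [ ]]
[[[([])S]S]] => [[[([])[S]]S]]   [S ::= [ S ]]
[[[([])[S]]S]] => [[[([])[[S]]]S]]   [S ::= [ S ]]
[[[([])[[S]]]S]] => [[[([])[[SS]]]S]]   [S ::= S S]
[[[([])[[SS]]]S]] => [[[([])[[[]S]]]S]]   [S ::= [ ]]
[[[([])[[[]S]]]S]] => [[[([])[[[][]]]]S]]   [S ::= [ ]]
[[[([])[[[][]]]]S]] => [[[([])[[[][]]]][]]]   [S ::= [ ]]

S => [S] => [[S]] => [[SS]] => [[[S]S]] => [[[SS]S]] => [[[AS]S]] => [[[(S)S]S]] => [[[([])S]S]] => [[[([])[S]]S]] => [[[([])[[S]]]S]] => [[[([])[[SS]]]S]] => [[[([])[[[]S]]]S]] => [[[([])[[[][]]]]S]] => [[[([])[[[][]]]][]]]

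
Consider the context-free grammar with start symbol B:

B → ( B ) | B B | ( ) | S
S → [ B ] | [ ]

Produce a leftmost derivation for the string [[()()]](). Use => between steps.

B=>BB=>SB=>[B]B=>[S]B=>[[B]]B=>[[BB]]B=>[[()B]]B=>[[()()]]B=>[[()()]]()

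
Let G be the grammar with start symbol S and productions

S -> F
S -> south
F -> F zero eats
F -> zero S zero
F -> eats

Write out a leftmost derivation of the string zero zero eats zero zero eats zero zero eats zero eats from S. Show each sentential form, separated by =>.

S => F => F zero eats => F zero eats zero eats => zero S zero zero eats zero eats => zero F zero zero eats zero eats => zero F zero eats zero zero eats zero eats => zero zero S zero zero eats zero zero eats zero eats => zero zero F zero zero eats zero zero eats zero eats => zero zero eats zero zero eats zero zero eats zero eats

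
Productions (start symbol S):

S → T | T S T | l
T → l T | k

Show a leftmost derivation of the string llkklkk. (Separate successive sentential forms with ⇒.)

S ⇒ TST ⇒ lTST ⇒ llTST ⇒ llkST ⇒ llkTSTT ⇒ llkkSTT ⇒ llkklTT ⇒ llkklkT ⇒ llkklkk

S ⇒ TST   [S → T S T]
TST ⇒ lTST   [T → l T]
lTST ⇒ llTST   [T → l T]
llTST ⇒ llkST   [T → k]
llkST ⇒ llkTSTT   [S → T S T]
llkTSTT ⇒ llkkSTT   [T → k]
llkkSTT ⇒ llkklTT   [S → l]
llkklTT ⇒ llkklkT   [T → k]
llkklkT ⇒ llkklkk   [T → k]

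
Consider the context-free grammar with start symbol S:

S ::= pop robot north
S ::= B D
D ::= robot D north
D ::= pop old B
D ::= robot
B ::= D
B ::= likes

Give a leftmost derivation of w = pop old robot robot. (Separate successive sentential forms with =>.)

S => B D => D D => pop old B D => pop old D D => pop old robot D => pop old robot robot

S => B D   [S ::= B D]
B D => D D   [B ::= D]
D D => pop old B D   [D ::= pop old B]
pop old B D => pop old D D   [B ::= D]
pop old D D => pop old robot D   [D ::= robot]
pop old robot D => pop old robot robot   [D ::= robot]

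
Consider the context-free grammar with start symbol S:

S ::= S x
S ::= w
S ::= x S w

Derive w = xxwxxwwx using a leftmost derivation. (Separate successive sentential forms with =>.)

S=>Sx=>xSwx=>xxSwwx=>xxSxwwx=>xxSxxwwx=>xxwxxwwx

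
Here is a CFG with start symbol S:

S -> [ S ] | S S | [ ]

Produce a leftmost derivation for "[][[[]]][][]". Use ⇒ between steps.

S ⇒ SS ⇒ SSS ⇒ SSSS ⇒ []SSS ⇒ [][S]SS ⇒ [][[S]]SS ⇒ [][[[]]]SS ⇒ [][[[]]][]S ⇒ [][[[]]][][]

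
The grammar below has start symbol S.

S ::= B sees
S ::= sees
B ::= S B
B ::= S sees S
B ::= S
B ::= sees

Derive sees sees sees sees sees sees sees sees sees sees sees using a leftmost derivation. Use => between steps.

S => B sees => S sees S sees => B sees sees S sees => S sees S sees sees S sees => B sees sees S sees sees S sees => S B sees sees S sees sees S sees => sees B sees sees S sees sees S sees => sees S sees S sees sees S sees sees S sees => sees sees sees S sees sees S sees sees S sees => sees sees sees sees sees sees S sees sees S sees => sees sees sees sees sees sees sees sees sees S sees => sees sees sees sees sees sees sees sees sees sees sees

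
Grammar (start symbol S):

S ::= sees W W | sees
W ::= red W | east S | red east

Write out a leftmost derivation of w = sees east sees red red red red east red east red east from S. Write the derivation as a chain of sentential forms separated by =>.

S => sees W W => sees east S W => sees east sees W W W => sees east sees red W W W => sees east sees red red W W W => sees east sees red red red W W W => sees east sees red red red red east W W => sees east sees red red red red east red east W => sees east sees red red red red east red east red east

S => sees W W   [S ::= sees W W]
sees W W => sees east S W   [W ::= east S]
sees east S W => sees east sees W W W   [S ::= sees W W]
sees east sees W W W => sees east sees red W W W   [W ::= red W]
sees east sees red W W W => sees east sees red red W W W   [W ::= red W]
sees east sees red red W W W => sees east sees red red red W W W   [W ::= red W]
sees east sees red red red W W W => sees east sees red red red red east W W   [W ::= red east]
sees east sees red red red red east W W => sees east sees red red red red east red east W   [W ::= red east]
sees east sees red red red red east red east W => sees east sees red red red red east red east red east   [W ::= red east]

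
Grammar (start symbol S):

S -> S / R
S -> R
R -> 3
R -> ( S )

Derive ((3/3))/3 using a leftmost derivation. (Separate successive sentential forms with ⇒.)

S ⇒ S/R   [S -> S / R]
S/R ⇒ R/R   [S -> R]
R/R ⇒ (S)/R   [R -> ( S )]
(S)/R ⇒ (R)/R   [S -> R]
(R)/R ⇒ ((S))/R   [R -> ( S )]
((S))/R ⇒ ((S/R))/R   [S -> S / R]
((S/R))/R ⇒ ((R/R))/R   [S -> R]
((R/R))/R ⇒ ((3/R))/R   [R -> 3]
((3/R))/R ⇒ ((3/3))/R   [R -> 3]
((3/3))/R ⇒ ((3/3))/3   [R -> 3]

S ⇒ S/R ⇒ R/R ⇒ (S)/R ⇒ (R)/R ⇒ ((S))/R ⇒ ((S/R))/R ⇒ ((R/R))/R ⇒ ((3/R))/R ⇒ ((3/3))/R ⇒ ((3/3))/3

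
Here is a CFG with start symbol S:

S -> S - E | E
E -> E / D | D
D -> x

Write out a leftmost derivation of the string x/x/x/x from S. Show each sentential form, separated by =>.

S => E => E/D => E/D/D => E/D/D/D => D/D/D/D => x/D/D/D => x/x/D/D => x/x/x/D => x/x/x/x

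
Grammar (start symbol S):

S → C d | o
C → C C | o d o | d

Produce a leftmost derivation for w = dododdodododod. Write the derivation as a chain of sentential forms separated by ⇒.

S ⇒ Cd ⇒ CCd ⇒ CCCd ⇒ CCCCd ⇒ CCCCCd ⇒ CCCCCCd ⇒ CCCCCCCd ⇒ dCCCCCCd ⇒ dodoCCCCCd ⇒ dododCCCCd ⇒ dododdCCCd ⇒ dododdodoCCd ⇒ dododdododCd ⇒ dododdodododod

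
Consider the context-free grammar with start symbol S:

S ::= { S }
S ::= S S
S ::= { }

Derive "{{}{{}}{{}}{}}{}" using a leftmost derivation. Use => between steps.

S => SS => {S}S => {SS}S => {SSS}S => {{}SS}S => {{}SSS}S => {{}{S}SS}S => {{}{{}}SS}S => {{}{{}}{S}S}S => {{}{{}}{{}}S}S => {{}{{}}{{}}{}}S => {{}{{}}{{}}{}}{}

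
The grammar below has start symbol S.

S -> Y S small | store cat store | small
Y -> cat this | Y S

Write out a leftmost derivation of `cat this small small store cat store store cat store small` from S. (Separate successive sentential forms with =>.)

S => Y S small => Y S S small => Y S S S small => Y S S S S small => cat this S S S S small => cat this small S S S small => cat this small small S S small => cat this small small store cat store S small => cat this small small store cat store store cat store small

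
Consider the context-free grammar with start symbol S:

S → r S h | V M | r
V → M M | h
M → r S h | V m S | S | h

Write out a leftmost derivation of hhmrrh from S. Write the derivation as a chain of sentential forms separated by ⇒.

S ⇒ VM ⇒ hM ⇒ hVmS ⇒ hhmS ⇒ hhmrSh ⇒ hhmrrh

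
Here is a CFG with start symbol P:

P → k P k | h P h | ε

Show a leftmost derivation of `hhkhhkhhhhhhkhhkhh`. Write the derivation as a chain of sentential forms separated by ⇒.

P ⇒ hPh   [P → h P h]
hPh ⇒ hhPhh   [P → h P h]
hhPhh ⇒ hhkPkhh   [P → k P k]
hhkPkhh ⇒ hhkhPhkhh   [P → h P h]
hhkhPhkhh ⇒ hhkhhPhhkhh   [P → h P h]
hhkhhPhhkhh ⇒ hhkhhkPkhhkhh   [P → k P k]
hhkhhkPkhhkhh ⇒ hhkhhkhPhkhhkhh   [P → h P h]
hhkhhkhPhkhhkhh ⇒ hhkhhkhhPhhkhhkhh   [P → h P h]
hhkhhkhhPhhkhhkhh ⇒ hhkhhkhhhPhhhkhhkhh   [P → h P h]
hhkhhkhhhPhhhkhhkhh ⇒ hhkhhkhhhhhhkhhkhh   [P → ε]

P ⇒ hPh ⇒ hhPhh ⇒ hhkPkhh ⇒ hhkhPhkhh ⇒ hhkhhPhhkhh ⇒ hhkhhkPkhhkhh ⇒ hhkhhkhPhkhhkhh ⇒ hhkhhkhhPhhkhhkhh ⇒ hhkhhkhhhPhhhkhhkhh ⇒ hhkhhkhhhhhhkhhkhh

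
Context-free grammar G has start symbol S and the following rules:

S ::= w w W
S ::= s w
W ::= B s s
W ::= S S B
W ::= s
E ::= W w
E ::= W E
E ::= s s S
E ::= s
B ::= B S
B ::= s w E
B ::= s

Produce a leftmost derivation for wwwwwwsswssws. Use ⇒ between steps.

S ⇒ wwW   [S ::= w w W]
wwW ⇒ wwSSB   [W ::= S S B]
wwSSB ⇒ wwwwWSB   [S ::= w w W]
wwwwWSB ⇒ wwwwSSBSB   [W ::= S S B]
wwwwSSBSB ⇒ wwwwwwWSBSB   [S ::= w w W]
wwwwwwWSBSB ⇒ wwwwwwsSBSB   [W ::= s]
wwwwwwsSBSB ⇒ wwwwwwsswBSB   [S ::= s w]
wwwwwwsswBSB ⇒ wwwwwwsswsSB   [B ::= s]
wwwwwwsswsSB ⇒ wwwwwwsswsswB   [S ::= s w]
wwwwwwsswsswB ⇒ wwwwwwsswssws   [B ::= s]

S⇒wwW⇒wwSSB⇒wwwwWSB⇒wwwwSSBSB⇒wwwwwwWSBSB⇒wwwwwwsSBSB⇒wwwwwwsswBSB⇒wwwwwwsswsSB⇒wwwwwwsswsswB⇒wwwwwwsswssws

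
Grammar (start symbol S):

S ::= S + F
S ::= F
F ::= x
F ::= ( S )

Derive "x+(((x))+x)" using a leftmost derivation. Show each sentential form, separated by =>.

S => S+F   [S ::= S + F]
S+F => F+F   [S ::= F]
F+F => x+F   [F ::= x]
x+F => x+(S)   [F ::= ( S )]
x+(S) => x+(S+F)   [S ::= S + F]
x+(S+F) => x+(F+F)   [S ::= F]
x+(F+F) => x+((S)+F)   [F ::= ( S )]
x+((S)+F) => x+((F)+F)   [S ::= F]
x+((F)+F) => x+(((S))+F)   [F ::= ( S )]
x+(((S))+F) => x+(((F))+F)   [S ::= F]
x+(((F))+F) => x+(((x))+F)   [F ::= x]
x+(((x))+F) => x+(((x))+x)   [F ::= x]

S => S+F => F+F => x+F => x+(S) => x+(S+F) => x+(F+F) => x+((S)+F) => x+((F)+F) => x+(((S))+F) => x+(((F))+F) => x+(((x))+F) => x+(((x))+x)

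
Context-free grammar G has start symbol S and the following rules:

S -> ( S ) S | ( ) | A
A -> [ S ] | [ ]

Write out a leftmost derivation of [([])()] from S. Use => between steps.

S => A => [S] => [(S)S] => [(A)S] => [([])S] => [([])()]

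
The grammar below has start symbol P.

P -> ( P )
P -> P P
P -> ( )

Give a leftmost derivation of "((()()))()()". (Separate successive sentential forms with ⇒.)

P ⇒ PP   [P -> P P]
PP ⇒ PPP   [P -> P P]
PPP ⇒ (P)PP   [P -> ( P )]
(P)PP ⇒ ((P))PP   [P -> ( P )]
((P))PP ⇒ ((PP))PP   [P -> P P]
((PP))PP ⇒ ((()P))PP   [P -> ( )]
((()P))PP ⇒ ((()()))PP   [P -> ( )]
((()()))PP ⇒ ((()()))()P   [P -> ( )]
((()()))()P ⇒ ((()()))()()   [P -> ( )]

P ⇒ PP ⇒ PPP ⇒ (P)PP ⇒ ((P))PP ⇒ ((PP))PP ⇒ ((()P))PP ⇒ ((()()))PP ⇒ ((()()))()P ⇒ ((()()))()()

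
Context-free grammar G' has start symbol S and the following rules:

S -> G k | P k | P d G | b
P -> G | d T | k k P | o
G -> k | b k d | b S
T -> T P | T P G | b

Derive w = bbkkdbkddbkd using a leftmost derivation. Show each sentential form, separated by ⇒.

S ⇒ PdG   [S -> P d G]
PdG ⇒ GdG   [P -> G]
GdG ⇒ bSdG   [G -> b S]
bSdG ⇒ bPdGdG   [S -> P d G]
bPdGdG ⇒ bGdGdG   [P -> G]
bGdGdG ⇒ bbSdGdG   [G -> b S]
bbSdGdG ⇒ bbGkdGdG   [S -> G k]
bbGkdGdG ⇒ bbkkdGdG   [G -> k]
bbkkdGdG ⇒ bbkkdbkddG   [G -> b k d]
bbkkdbkddG ⇒ bbkkdbkddbkd   [G -> b k d]

S ⇒ PdG ⇒ GdG ⇒ bSdG ⇒ bPdGdG ⇒ bGdGdG ⇒ bbSdGdG ⇒ bbGkdGdG ⇒ bbkkdGdG ⇒ bbkkdbkddG ⇒ bbkkdbkddbkd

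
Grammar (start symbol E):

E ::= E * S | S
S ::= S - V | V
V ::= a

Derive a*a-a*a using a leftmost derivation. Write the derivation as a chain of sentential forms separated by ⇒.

E ⇒ E*S ⇒ E*S*S ⇒ S*S*S ⇒ V*S*S ⇒ a*S*S ⇒ a*S-V*S ⇒ a*V-V*S ⇒ a*a-V*S ⇒ a*a-a*S ⇒ a*a-a*V ⇒ a*a-a*a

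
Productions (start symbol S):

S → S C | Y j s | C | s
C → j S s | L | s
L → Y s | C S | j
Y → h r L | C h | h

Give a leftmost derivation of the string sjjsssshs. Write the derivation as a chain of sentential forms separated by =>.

S => SC => SCC => SCCC => sCCC => sjSsCC => sjCsCC => sjjSssCC => sjjsssCC => sjjssssC => sjjssssL => sjjssssYs => sjjsssshs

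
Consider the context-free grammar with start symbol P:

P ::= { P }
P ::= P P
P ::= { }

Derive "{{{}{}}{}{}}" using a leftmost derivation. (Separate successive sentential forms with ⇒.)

P ⇒ {P} ⇒ {PP} ⇒ {PPP} ⇒ {{P}PP} ⇒ {{PP}PP} ⇒ {{{}P}PP} ⇒ {{{}{}}PP} ⇒ {{{}{}}{}P} ⇒ {{{}{}}{}{}}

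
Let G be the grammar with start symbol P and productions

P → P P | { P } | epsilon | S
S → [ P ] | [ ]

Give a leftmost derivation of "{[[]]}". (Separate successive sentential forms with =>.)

P => {P}   [P → { P }]
{P} => {S}   [P → S]
{S} => {[P]}   [S → [ P ]]
{[P]} => {[S]}   [P → S]
{[S]} => {[[P]]}   [S → [ P ]]
{[[P]]} => {[[]]}   [P → epsilon]

P => {P} => {S} => {[P]} => {[S]} => {[[P]]} => {[[]]}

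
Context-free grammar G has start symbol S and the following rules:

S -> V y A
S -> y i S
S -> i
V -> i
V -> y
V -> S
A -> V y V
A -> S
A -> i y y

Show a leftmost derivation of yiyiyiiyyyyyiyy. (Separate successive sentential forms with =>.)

S => yiS => yiVyA => yiSyA => yiyiSyA => yiyiyiSyA => yiyiyiVyAyA => yiyiyiSyAyA => yiyiyiiyAyA => yiyiyiiyVyVyA => yiyiyiiyyyVyA => yiyiyiiyyyyyA => yiyiyiiyyyyyiyy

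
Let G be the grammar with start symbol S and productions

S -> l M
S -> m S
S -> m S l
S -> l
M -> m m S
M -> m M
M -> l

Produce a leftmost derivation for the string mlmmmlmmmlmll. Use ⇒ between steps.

S ⇒ mSl ⇒ mlMl ⇒ mlmmSl ⇒ mlmmmSl ⇒ mlmmmlMl ⇒ mlmmmlmMl ⇒ mlmmmlmmmSl ⇒ mlmmmlmmmlMl ⇒ mlmmmlmmmlmMl ⇒ mlmmmlmmmlmll

S ⇒ mSl   [S -> m S l]
mSl ⇒ mlMl   [S -> l M]
mlMl ⇒ mlmmSl   [M -> m m S]
mlmmSl ⇒ mlmmmSl   [S -> m S]
mlmmmSl ⇒ mlmmmlMl   [S -> l M]
mlmmmlMl ⇒ mlmmmlmMl   [M -> m M]
mlmmmlmMl ⇒ mlmmmlmmmSl   [M -> m m S]
mlmmmlmmmSl ⇒ mlmmmlmmmlMl   [S -> l M]
mlmmmlmmmlMl ⇒ mlmmmlmmmlmMl   [M -> m M]
mlmmmlmmmlmMl ⇒ mlmmmlmmmlmll   [M -> l]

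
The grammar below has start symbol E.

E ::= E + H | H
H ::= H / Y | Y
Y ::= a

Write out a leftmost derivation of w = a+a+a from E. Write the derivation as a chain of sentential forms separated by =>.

E => E+H => E+H+H => H+H+H => Y+H+H => a+H+H => a+Y+H => a+a+H => a+a+Y => a+a+a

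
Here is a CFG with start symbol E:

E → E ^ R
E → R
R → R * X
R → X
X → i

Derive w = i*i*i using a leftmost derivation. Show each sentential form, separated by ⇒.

E ⇒ R ⇒ R*X ⇒ R*X*X ⇒ X*X*X ⇒ i*X*X ⇒ i*i*X ⇒ i*i*i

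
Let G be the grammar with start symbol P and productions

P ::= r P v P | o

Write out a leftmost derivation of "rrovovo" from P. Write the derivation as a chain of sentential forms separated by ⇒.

P ⇒ rPvP   [P ::= r P v P]
rPvP ⇒ rrPvPvP   [P ::= r P v P]
rrPvPvP ⇒ rrovPvP   [P ::= o]
rrovPvP ⇒ rrovovP   [P ::= o]
rrovovP ⇒ rrovovo   [P ::= o]

P ⇒ rPvP ⇒ rrPvPvP ⇒ rrovPvP ⇒ rrovovP ⇒ rrovovo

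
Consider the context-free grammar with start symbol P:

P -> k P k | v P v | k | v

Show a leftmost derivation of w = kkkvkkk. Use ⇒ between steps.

P ⇒ kPk   [P -> k P k]
kPk ⇒ kkPkk   [P -> k P k]
kkPkk ⇒ kkkPkkk   [P -> k P k]
kkkPkkk ⇒ kkkvkkk   [P -> v]

P ⇒ kPk ⇒ kkPkk ⇒ kkkPkkk ⇒ kkkvkkk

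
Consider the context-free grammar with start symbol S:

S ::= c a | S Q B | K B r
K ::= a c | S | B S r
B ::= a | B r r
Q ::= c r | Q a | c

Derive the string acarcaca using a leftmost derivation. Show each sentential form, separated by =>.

S => SQB => SQBQB => KBrQBQB => acBrQBQB => acarQBQB => acarcBQB => acarcaQB => acarcacB => acarcaca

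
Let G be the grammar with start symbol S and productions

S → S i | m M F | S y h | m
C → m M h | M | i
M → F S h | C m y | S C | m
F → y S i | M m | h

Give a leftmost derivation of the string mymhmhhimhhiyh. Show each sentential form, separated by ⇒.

S⇒Syh⇒Siyh⇒mMFiyh⇒mFShFiyh⇒mySiShFiyh⇒mymMFiShFiyh⇒mymFShFiShFiyh⇒mymhShFiShFiyh⇒mymhmhFiShFiyh⇒mymhmhhiShFiyh⇒mymhmhhimhFiyh⇒mymhmhhimhhiyh

S ⇒ Syh   [S → S y h]
Syh ⇒ Siyh   [S → S i]
Siyh ⇒ mMFiyh   [S → m M F]
mMFiyh ⇒ mFShFiyh   [M → F S h]
mFShFiyh ⇒ mySiShFiyh   [F → y S i]
mySiShFiyh ⇒ mymMFiShFiyh   [S → m M F]
mymMFiShFiyh ⇒ mymFShFiShFiyh   [M → F S h]
mymFShFiShFiyh ⇒ mymhShFiShFiyh   [F → h]
mymhShFiShFiyh ⇒ mymhmhFiShFiyh   [S → m]
mymhmhFiShFiyh ⇒ mymhmhhiShFiyh   [F → h]
mymhmhhiShFiyh ⇒ mymhmhhimhFiyh   [S → m]
mymhmhhimhFiyh ⇒ mymhmhhimhhiyh   [F → h]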